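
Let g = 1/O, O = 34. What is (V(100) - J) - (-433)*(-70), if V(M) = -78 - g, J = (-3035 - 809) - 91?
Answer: -899403/34 ≈ -26453.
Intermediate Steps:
g = 1/34 ≈ 0.029412
J = -3935 (J = -3844 - 91 = -3935)
V(M) = -2653/34 (V(M) = -78 - 1*1/34 = -78 - 1/34 = -2653/34)
(V(100) - J) - (-433)*(-70) = (-2653/34 - 1*(-3935)) - (-433)*(-70) = (-2653/34 + 3935) - 1*30310 = 131137/34 - 30310 = -899403/34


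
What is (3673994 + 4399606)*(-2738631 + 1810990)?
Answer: -7489402377600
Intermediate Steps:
(3673994 + 4399606)*(-2738631 + 1810990) = 8073600*(-927641) = -7489402377600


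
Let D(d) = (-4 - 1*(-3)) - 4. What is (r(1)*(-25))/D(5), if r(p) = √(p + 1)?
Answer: 5*√2 ≈ 7.0711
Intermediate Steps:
D(d) = -5 (D(d) = (-4 + 3) - 4 = -1 - 4 = -5)
r(p) = √(1 + p)
(r(1)*(-25))/D(5) = (√(1 + 1)*(-25))/(-5) = (√2*(-25))*(-⅕) = -25*√2*(-⅕) = 5*√2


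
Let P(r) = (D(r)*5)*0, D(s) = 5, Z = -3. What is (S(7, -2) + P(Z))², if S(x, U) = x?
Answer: 49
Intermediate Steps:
P(r) = 0 (P(r) = (5*5)*0 = 25*0 = 0)
(S(7, -2) + P(Z))² = (7 + 0)² = 7² = 49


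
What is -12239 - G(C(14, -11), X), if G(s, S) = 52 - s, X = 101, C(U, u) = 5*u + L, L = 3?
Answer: -12343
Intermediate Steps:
C(U, u) = 3 + 5*u (C(U, u) = 5*u + 3 = 3 + 5*u)
-12239 - G(C(14, -11), X) = -12239 - (52 - (3 + 5*(-11))) = -12239 - (52 - (3 - 55)) = -12239 - (52 - 1*(-52)) = -12239 - (52 + 52) = -12239 - 1*104 = -12239 - 104 = -12343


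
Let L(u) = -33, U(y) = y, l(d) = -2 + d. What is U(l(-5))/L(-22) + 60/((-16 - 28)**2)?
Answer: 353/1452 ≈ 0.24311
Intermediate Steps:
U(l(-5))/L(-22) + 60/((-16 - 28)**2) = (-2 - 5)/(-33) + 60/((-16 - 28)**2) = -7*(-1/33) + 60/((-44)**2) = 7/33 + 60/1936 = 7/33 + 60*(1/1936) = 7/33 + 15/484 = 353/1452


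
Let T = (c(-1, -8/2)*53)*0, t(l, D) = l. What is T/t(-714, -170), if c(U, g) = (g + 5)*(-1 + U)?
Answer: 0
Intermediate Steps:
c(U, g) = (-1 + U)*(5 + g) (c(U, g) = (5 + g)*(-1 + U) = (-1 + U)*(5 + g))
T = 0 (T = ((-5 - (-8)/2 + 5*(-1) - (-8)/2)*53)*0 = ((-5 - (-8)/2 - 5 - (-8)/2)*53)*0 = ((-5 - 1*(-4) - 5 - 1*(-4))*53)*0 = ((-5 + 4 - 5 + 4)*53)*0 = -2*53*0 = -106*0 = 0)
T/t(-714, -170) = 0/(-714) = 0*(-1/714) = 0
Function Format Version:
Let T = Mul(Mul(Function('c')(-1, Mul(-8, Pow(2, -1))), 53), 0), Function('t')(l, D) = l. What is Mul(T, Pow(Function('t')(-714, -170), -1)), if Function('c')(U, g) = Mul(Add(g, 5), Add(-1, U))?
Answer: 0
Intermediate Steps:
Function('c')(U, g) = Mul(Add(-1, U), Add(5, g)) (Function('c')(U, g) = Mul(Add(5, g), Add(-1, U)) = Mul(Add(-1, U), Add(5, g)))
T = 0 (T = Mul(Mul(Add(-5, Mul(-1, Mul(-8, Pow(2, -1))), Mul(5, -1), Mul(-1, Mul(-8, Pow(2, -1)))), 53), 0) = Mul(Mul(Add(-5, Mul(-1, Mul(-8, Rational(1, 2))), -5, Mul(-1, Mul(-8, Rational(1, 2)))), 53), 0) = Mul(Mul(Add(-5, Mul(-1, -4), -5, Mul(-1, -4)), 53), 0) = Mul(Mul(Add(-5, 4, -5, 4), 53), 0) = Mul(Mul(-2, 53), 0) = Mul(-106, 0) = 0)
Mul(T, Pow(Function('t')(-714, -170), -1)) = Mul(0, Pow(-714, -1)) = Mul(0, Rational(-1, 714)) = 0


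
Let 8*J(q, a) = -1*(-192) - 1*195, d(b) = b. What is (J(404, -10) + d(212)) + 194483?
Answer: 1557557/8 ≈ 1.9469e+5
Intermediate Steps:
J(q, a) = -3/8 (J(q, a) = (-1*(-192) - 1*195)/8 = (192 - 195)/8 = (⅛)*(-3) = -3/8)
(J(404, -10) + d(212)) + 194483 = (-3/8 + 212) + 194483 = 1693/8 + 194483 = 1557557/8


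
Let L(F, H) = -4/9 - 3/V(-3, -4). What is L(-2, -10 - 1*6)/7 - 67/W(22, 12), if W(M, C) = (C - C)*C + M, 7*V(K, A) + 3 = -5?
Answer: -15157/5544 ≈ -2.7339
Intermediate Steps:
V(K, A) = -8/7 (V(K, A) = -3/7 + (⅐)*(-5) = -3/7 - 5/7 = -8/7)
W(M, C) = M (W(M, C) = 0*C + M = 0 + M = M)
L(F, H) = 157/72 (L(F, H) = -4/9 - 3/(-8/7) = -4*⅑ - 3*(-7/8) = -4/9 + 21/8 = 157/72)
L(-2, -10 - 1*6)/7 - 67/W(22, 12) = (157/72)/7 - 67/22 = (157/72)*(⅐) - 67*1/22 = 157/504 - 67/22 = -15157/5544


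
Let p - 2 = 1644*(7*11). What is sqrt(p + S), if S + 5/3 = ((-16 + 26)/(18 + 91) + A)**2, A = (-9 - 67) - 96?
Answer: sqrt(16695977691)/327 ≈ 395.15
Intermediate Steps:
A = -172 (A = -76 - 96 = -172)
S = 1053278527/35643 (S = -5/3 + ((-16 + 26)/(18 + 91) - 172)**2 = -5/3 + (10/109 - 172)**2 = -5/3 + (-18738/109)**2 = -5/3 + 351112644/11881 = 1053278527/35643 ≈ 29551.)
p = 126590 (p = 2 + 1644*(7*11) = 2 + 1644*77 = 2 + 126588 = 126590)
sqrt(p + S) = sqrt(126590 + 1053278527/35643) = sqrt(5565325897/35643) = sqrt(16695977691)/327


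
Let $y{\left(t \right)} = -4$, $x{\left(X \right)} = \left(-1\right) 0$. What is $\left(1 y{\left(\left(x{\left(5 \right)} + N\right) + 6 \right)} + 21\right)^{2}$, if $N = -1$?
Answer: $289$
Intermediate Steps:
$x{\left(X \right)} = 0$
$\left(1 y{\left(\left(x{\left(5 \right)} + N\right) + 6 \right)} + 21\right)^{2} = \left(1 \left(-4\right) + 21\right)^{2} = \left(-4 + 21\right)^{2} = 17^{2} = 289$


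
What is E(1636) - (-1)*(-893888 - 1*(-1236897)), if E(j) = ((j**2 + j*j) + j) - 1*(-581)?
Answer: 5698218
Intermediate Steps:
E(j) = 581 + j + 2*j**2 (E(j) = ((j**2 + j**2) + j) + 581 = (2*j**2 + j) + 581 = (j + 2*j**2) + 581 = 581 + j + 2*j**2)
E(1636) - (-1)*(-893888 - 1*(-1236897)) = (581 + 1636 + 2*1636**2) - (-1)*(-893888 - 1*(-1236897)) = (581 + 1636 + 2*2676496) - (-1)*(-893888 + 1236897) = (581 + 1636 + 5352992) - (-1)*343009 = 5355209 - 1*(-343009) = 5355209 + 343009 = 5698218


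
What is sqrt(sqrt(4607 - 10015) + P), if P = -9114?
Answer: sqrt(-9114 + 52*I*sqrt(2)) ≈ 0.3851 + 95.468*I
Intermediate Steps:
sqrt(sqrt(4607 - 10015) + P) = sqrt(sqrt(4607 - 10015) - 9114) = sqrt(sqrt(-5408) - 9114) = sqrt(52*I*sqrt(2) - 9114) = sqrt(-9114 + 52*I*sqrt(2))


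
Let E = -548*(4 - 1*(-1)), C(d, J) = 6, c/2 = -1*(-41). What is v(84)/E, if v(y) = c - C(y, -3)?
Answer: -19/685 ≈ -0.027737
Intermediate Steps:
c = 82 (c = 2*(-1*(-41)) = 2*41 = 82)
v(y) = 76 (v(y) = 82 - 1*6 = 82 - 6 = 76)
E = -2740 (E = -548*(4 + 1) = -548*5 = -2740)
v(84)/E = 76/(-2740) = 76*(-1/2740) = -19/685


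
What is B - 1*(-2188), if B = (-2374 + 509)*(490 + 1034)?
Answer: -2840072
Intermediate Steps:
B = -2842260 (B = -1865*1524 = -2842260)
B - 1*(-2188) = -2842260 - 1*(-2188) = -2842260 + 2188 = -2840072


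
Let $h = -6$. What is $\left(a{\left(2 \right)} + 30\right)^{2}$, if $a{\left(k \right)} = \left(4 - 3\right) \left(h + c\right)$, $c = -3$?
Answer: $441$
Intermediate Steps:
$a{\left(k \right)} = -9$ ($a{\left(k \right)} = \left(4 - 3\right) \left(-6 - 3\right) = 1 \left(-9\right) = -9$)
$\left(a{\left(2 \right)} + 30\right)^{2} = \left(-9 + 30\right)^{2} = 21^{2} = 441$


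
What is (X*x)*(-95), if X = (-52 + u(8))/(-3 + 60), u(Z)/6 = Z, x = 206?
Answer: 4120/3 ≈ 1373.3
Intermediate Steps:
u(Z) = 6*Z
X = -4/57 (X = (-52 + 6*8)/(-3 + 60) = (-52 + 48)/57 = -4*1/57 = -4/57 ≈ -0.070175)
(X*x)*(-95) = -4/57*206*(-95) = -824/57*(-95) = 4120/3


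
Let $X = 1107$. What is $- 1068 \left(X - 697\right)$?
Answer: $-437880$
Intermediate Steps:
$- 1068 \left(X - 697\right) = - 1068 \left(1107 - 697\right) = \left(-1068\right) 410 = -437880$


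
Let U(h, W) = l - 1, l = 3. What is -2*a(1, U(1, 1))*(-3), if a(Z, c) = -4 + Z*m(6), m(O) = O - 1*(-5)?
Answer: 42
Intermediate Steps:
U(h, W) = 2 (U(h, W) = 3 - 1 = 2)
m(O) = 5 + O (m(O) = O + 5 = 5 + O)
a(Z, c) = -4 + 11*Z (a(Z, c) = -4 + Z*(5 + 6) = -4 + Z*11 = -4 + 11*Z)
-2*a(1, U(1, 1))*(-3) = -2*(-4 + 11*1)*(-3) = -2*(-4 + 11)*(-3) = -2*7*(-3) = -14*(-3) = 42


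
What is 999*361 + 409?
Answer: 361048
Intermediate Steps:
999*361 + 409 = 360639 + 409 = 361048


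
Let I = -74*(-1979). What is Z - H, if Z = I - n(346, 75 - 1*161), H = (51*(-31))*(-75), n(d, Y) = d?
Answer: 27525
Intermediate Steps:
I = 146446
H = 118575 (H = -1581*(-75) = 118575)
Z = 146100 (Z = 146446 - 1*346 = 146446 - 346 = 146100)
Z - H = 146100 - 1*118575 = 146100 - 118575 = 27525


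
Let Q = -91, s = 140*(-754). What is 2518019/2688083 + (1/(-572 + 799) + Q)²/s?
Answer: 1568698799267209/1827695250427865 ≈ 0.85829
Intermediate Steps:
s = -105560
2518019/2688083 + (1/(-572 + 799) + Q)²/s = 2518019/2688083 + (1/(-572 + 799) - 91)²/(-105560) = 2518019*(1/2688083) + (1/227 - 91)²*(-1/105560) = 2518019/2688083 + (1/227 - 91)²*(-1/105560) = 2518019/2688083 + (-20656/227)²*(-1/105560) = 2518019/2688083 + (426670336/51529)*(-1/105560) = 2518019/2688083 - 53333792/679925155 = 1568698799267209/1827695250427865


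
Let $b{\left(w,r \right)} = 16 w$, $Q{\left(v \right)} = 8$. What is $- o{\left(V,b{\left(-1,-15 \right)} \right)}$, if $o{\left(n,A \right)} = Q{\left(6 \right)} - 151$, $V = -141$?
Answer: $143$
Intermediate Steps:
$o{\left(n,A \right)} = -143$ ($o{\left(n,A \right)} = 8 - 151 = -143$)
$- o{\left(V,b{\left(-1,-15 \right)} \right)} = \left(-1\right) \left(-143\right) = 143$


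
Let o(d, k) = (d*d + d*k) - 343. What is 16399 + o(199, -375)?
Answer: -18968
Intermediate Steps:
o(d, k) = -343 + d² + d*k (o(d, k) = (d² + d*k) - 343 = -343 + d² + d*k)
16399 + o(199, -375) = 16399 + (-343 + 199² + 199*(-375)) = 16399 + (-343 + 39601 - 74625) = 16399 - 35367 = -18968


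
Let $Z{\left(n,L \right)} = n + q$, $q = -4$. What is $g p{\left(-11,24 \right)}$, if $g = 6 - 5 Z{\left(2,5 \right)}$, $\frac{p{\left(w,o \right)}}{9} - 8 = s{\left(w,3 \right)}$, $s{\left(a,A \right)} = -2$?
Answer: $864$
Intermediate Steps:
$p{\left(w,o \right)} = 54$ ($p{\left(w,o \right)} = 72 + 9 \left(-2\right) = 72 - 18 = 54$)
$Z{\left(n,L \right)} = -4 + n$ ($Z{\left(n,L \right)} = n - 4 = -4 + n$)
$g = 16$ ($g = 6 - 5 \left(-4 + 2\right) = 6 - -10 = 6 + 10 = 16$)
$g p{\left(-11,24 \right)} = 16 \cdot 54 = 864$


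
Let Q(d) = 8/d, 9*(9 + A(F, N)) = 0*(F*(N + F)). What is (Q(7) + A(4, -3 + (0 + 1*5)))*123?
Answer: -6765/7 ≈ -966.43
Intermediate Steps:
A(F, N) = -9 (A(F, N) = -9 + (0*(F*(N + F)))/9 = -9 + (0*(F*(F + N)))/9 = -9 + (⅑)*0 = -9 + 0 = -9)
(Q(7) + A(4, -3 + (0 + 1*5)))*123 = (8/7 - 9)*123 = -55/7*123 = -6765/7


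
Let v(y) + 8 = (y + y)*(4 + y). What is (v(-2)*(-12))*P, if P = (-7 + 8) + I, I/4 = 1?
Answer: 960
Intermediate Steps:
I = 4 (I = 4*1 = 4)
P = 5 (P = (-7 + 8) + 4 = 1 + 4 = 5)
v(y) = -8 + 2*y*(4 + y) (v(y) = -8 + (y + y)*(4 + y) = -8 + (2*y)*(4 + y) = -8 + 2*y*(4 + y))
(v(-2)*(-12))*P = ((-8 + 2*(-2)² + 8*(-2))*(-12))*5 = ((-8 + 2*4 - 16)*(-12))*5 = ((-8 + 8 - 16)*(-12))*5 = -16*(-12)*5 = 192*5 = 960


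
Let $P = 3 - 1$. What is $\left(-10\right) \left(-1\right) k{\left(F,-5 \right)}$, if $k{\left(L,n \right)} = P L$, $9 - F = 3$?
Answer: $120$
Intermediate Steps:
$F = 6$ ($F = 9 - 3 = 6$)
$P = 2$ ($P = 3 - 1 = 2$)
$k{\left(L,n \right)} = 2 L$
$\left(-10\right) \left(-1\right) k{\left(F,-5 \right)} = \left(-10\right) \left(-1\right) 2 \cdot 6 = 10 \cdot 12 = 120$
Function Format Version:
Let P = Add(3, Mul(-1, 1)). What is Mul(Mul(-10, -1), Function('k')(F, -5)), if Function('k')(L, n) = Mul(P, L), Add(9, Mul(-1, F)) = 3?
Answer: 120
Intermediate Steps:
F = 6 (F = Add(9, Mul(-1, 3)) = Add(9, -3) = 6)
P = 2 (P = Add(3, -1) = 2)
Function('k')(L, n) = Mul(2, L)
Mul(Mul(-10, -1), Function('k')(F, -5)) = Mul(Mul(-10, -1), Mul(2, 6)) = Mul(10, 12) = 120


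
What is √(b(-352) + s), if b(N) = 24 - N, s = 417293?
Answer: √417669 ≈ 646.27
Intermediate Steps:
√(b(-352) + s) = √((24 - 1*(-352)) + 417293) = √((24 + 352) + 417293) = √(376 + 417293) = √417669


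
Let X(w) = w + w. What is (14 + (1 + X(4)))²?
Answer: 529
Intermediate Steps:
X(w) = 2*w
(14 + (1 + X(4)))² = (14 + (1 + 2*4))² = (14 + (1 + 8))² = (14 + 9)² = 23² = 529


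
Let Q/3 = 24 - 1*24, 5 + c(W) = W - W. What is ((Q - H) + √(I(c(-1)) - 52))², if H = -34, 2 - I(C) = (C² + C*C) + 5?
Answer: (34 + I*√105)² ≈ 1051.0 + 696.79*I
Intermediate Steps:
c(W) = -5 (c(W) = -5 + (W - W) = -5 + 0 = -5)
I(C) = -3 - 2*C² (I(C) = 2 - ((C² + C*C) + 5) = 2 - ((C² + C²) + 5) = 2 - (2*C² + 5) = 2 - (5 + 2*C²) = 2 + (-5 - 2*C²) = -3 - 2*C²)
Q = 0 (Q = 3*(24 - 1*24) = 3*(24 - 24) = 3*0 = 0)
((Q - H) + √(I(c(-1)) - 52))² = ((0 - 1*(-34)) + √((-3 - 2*(-5)²) - 52))² = ((0 + 34) + √((-3 - 2*25) - 52))² = (34 + √((-3 - 50) - 52))² = (34 + √(-53 - 52))² = (34 + √(-105))² = (34 + I*√105)²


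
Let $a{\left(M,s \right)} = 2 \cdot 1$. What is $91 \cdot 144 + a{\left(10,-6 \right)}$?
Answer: $13106$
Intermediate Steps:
$a{\left(M,s \right)} = 2$
$91 \cdot 144 + a{\left(10,-6 \right)} = 91 \cdot 144 + 2 = 13104 + 2 = 13106$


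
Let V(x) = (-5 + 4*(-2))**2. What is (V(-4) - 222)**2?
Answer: 2809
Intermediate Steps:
V(x) = 169 (V(x) = (-5 - 8)**2 = (-13)**2 = 169)
(V(-4) - 222)**2 = (169 - 222)**2 = (-53)**2 = 2809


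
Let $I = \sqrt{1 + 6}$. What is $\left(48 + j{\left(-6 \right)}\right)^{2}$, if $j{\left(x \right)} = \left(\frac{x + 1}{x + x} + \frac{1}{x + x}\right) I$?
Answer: $\frac{\left(144 + \sqrt{7}\right)^{2}}{9} \approx 2389.4$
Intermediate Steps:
$I = \sqrt{7} \approx 2.6458$
$j{\left(x \right)} = \sqrt{7} \left(\frac{1}{2 x} + \frac{1 + x}{2 x}\right)$ ($j{\left(x \right)} = \left(\frac{x + 1}{x + x} + \frac{1}{x + x}\right) \sqrt{7} = \left(\frac{1 + x}{2 x} + \frac{1}{2 x}\right) \sqrt{7} = \left(\frac{1}{2 x} + \frac{1 + x}{2 x}\right) \sqrt{7} = \sqrt{7} \left(\frac{1}{2 x} + \frac{1 + x}{2 x}\right)$)
$\left(48 + j{\left(-6 \right)}\right)^{2} = \left(48 + \frac{\sqrt{7} \left(2 - 6\right)}{2 \left(-6\right)}\right)^{2} = \left(48 + \frac{1}{2} \sqrt{7} \left(- \frac{1}{6}\right) \left(-4\right)\right)^{2} = \left(48 + \frac{\sqrt{7}}{3}\right)^{2}$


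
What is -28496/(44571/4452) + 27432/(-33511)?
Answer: -1417522869928/497872927 ≈ -2847.2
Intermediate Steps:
-28496/(44571/4452) + 27432/(-33511) = -28496/(44571*(1/4452)) + 27432*(-1/33511) = -28496/14857/1484 - 27432/33511 = -28496*1484/14857 - 27432/33511 = -42288064/14857 - 27432/33511 = -1417522869928/497872927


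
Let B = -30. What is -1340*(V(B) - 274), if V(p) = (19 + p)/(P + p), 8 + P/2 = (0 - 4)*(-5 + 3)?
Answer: 1100006/3 ≈ 3.6667e+5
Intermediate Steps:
P = 0 (P = -16 + 2*((0 - 4)*(-5 + 3)) = -16 + 2*(-4*(-2)) = -16 + 2*8 = -16 + 16 = 0)
V(p) = (19 + p)/p (V(p) = (19 + p)/(0 + p) = (19 + p)/p)
-1340*(V(B) - 274) = -1340*((19 - 30)/(-30) - 274) = -1340*(-1/30*(-11) - 274) = -1340*(11/30 - 274) = -1340*(-8209/30) = 1100006/3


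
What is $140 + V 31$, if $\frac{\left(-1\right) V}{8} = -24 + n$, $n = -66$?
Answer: $22460$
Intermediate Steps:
$V = 720$ ($V = - 8 \left(-24 - 66\right) = \left(-8\right) \left(-90\right) = 720$)
$140 + V 31 = 140 + 720 \cdot 31 = 140 + 22320 = 22460$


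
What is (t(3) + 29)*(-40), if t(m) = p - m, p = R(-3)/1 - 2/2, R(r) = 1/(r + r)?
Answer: -2980/3 ≈ -993.33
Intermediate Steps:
R(r) = 1/(2*r)
p = -7/6 (p = ((1/2)/(-3))/1 - 2/2 = ((1/2)*(-1/3))*1 - 2*1/2 = -1/6*1 - 1 = -1/6 - 1 = -7/6 ≈ -1.1667)
t(m) = -7/6 - m
(t(3) + 29)*(-40) = ((-7/6 - 1*3) + 29)*(-40) = ((-7/6 - 3) + 29)*(-40) = (-25/6 + 29)*(-40) = (149/6)*(-40) = -2980/3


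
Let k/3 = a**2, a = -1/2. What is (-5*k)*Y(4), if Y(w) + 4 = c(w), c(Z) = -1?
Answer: 75/4 ≈ 18.750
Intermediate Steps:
Y(w) = -5 (Y(w) = -4 - 1 = -5)
a = -1/2 (a = -1*1/2 = -1/2 ≈ -0.50000)
k = 3/4 (k = 3*(-1/2)**2 = 3*(1/4) = 3/4 ≈ 0.75000)
(-5*k)*Y(4) = -5*3/4*(-5) = -15/4*(-5) = 75/4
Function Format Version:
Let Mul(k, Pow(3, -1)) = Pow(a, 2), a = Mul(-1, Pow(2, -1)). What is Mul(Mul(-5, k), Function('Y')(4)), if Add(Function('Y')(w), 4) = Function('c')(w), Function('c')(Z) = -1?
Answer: Rational(75, 4) ≈ 18.750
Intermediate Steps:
Function('Y')(w) = -5 (Function('Y')(w) = Add(-4, -1) = -5)
a = Rational(-1, 2) (a = Mul(-1, Rational(1, 2)) = Rational(-1, 2) ≈ -0.50000)
k = Rational(3, 4) (k = Mul(3, Pow(Rational(-1, 2), 2)) = Mul(3, Rational(1, 4)) = Rational(3, 4) ≈ 0.75000)
Mul(Mul(-5, k), Function('Y')(4)) = Mul(Mul(-5, Rational(3, 4)), -5) = Mul(Rational(-15, 4), -5) = Rational(75, 4)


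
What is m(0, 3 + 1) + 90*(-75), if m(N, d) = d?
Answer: -6746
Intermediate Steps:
m(0, 3 + 1) + 90*(-75) = (3 + 1) + 90*(-75) = 4 - 6750 = -6746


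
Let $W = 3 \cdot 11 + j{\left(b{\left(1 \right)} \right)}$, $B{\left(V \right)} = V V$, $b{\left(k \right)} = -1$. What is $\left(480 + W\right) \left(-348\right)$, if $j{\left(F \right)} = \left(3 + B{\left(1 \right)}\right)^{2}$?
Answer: $-184092$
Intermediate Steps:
$B{\left(V \right)} = V^{2}$
$j{\left(F \right)} = 16$ ($j{\left(F \right)} = \left(3 + 1^{2}\right)^{2} = \left(3 + 1\right)^{2} = 4^{2} = 16$)
$W = 49$ ($W = 3 \cdot 11 + 16 = 33 + 16 = 49$)
$\left(480 + W\right) \left(-348\right) = \left(480 + 49\right) \left(-348\right) = 529 \left(-348\right) = -184092$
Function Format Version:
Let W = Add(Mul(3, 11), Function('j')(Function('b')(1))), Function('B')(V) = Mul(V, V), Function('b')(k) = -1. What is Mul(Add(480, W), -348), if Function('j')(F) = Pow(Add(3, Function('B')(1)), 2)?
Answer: -184092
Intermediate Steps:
Function('B')(V) = Pow(V, 2)
Function('j')(F) = 16 (Function('j')(F) = Pow(Add(3, Pow(1, 2)), 2) = Pow(Add(3, 1), 2) = Pow(4, 2) = 16)
W = 49 (W = Add(Mul(3, 11), 16) = Add(33, 16) = 49)
Mul(Add(480, W), -348) = Mul(Add(480, 49), -348) = Mul(529, -348) = -184092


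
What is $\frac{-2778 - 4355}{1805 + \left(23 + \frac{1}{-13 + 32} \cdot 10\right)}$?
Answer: $- \frac{135527}{34742} \approx -3.901$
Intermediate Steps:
$\frac{-2778 - 4355}{1805 + \left(23 + \frac{1}{-13 + 32} \cdot 10\right)} = - \frac{7133}{1805 + \left(23 + \frac{1}{19} \cdot 10\right)} = - \frac{7133}{1805 + \left(23 + \frac{10}{19}\right)} = - \frac{7133}{1805 + \frac{447}{19}} = - \frac{7133}{\frac{34742}{19}} = \left(-7133\right) \frac{19}{34742} = - \frac{135527}{34742}$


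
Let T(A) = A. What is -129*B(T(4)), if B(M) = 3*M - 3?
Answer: -1161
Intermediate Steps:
B(M) = -3 + 3*M
-129*B(T(4)) = -129*(-3 + 3*4) = -129*(-3 + 12) = -129*9 = -1161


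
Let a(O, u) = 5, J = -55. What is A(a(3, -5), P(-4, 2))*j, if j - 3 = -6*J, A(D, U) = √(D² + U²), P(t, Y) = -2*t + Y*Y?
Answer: 4329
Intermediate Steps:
P(t, Y) = Y² - 2*t (P(t, Y) = -2*t + Y² = Y² - 2*t)
j = 333 (j = 3 - 6*(-55) = 3 + 330 = 333)
A(a(3, -5), P(-4, 2))*j = √(5² + (2² - 2*(-4))²)*333 = √(25 + (4 + 8)²)*333 = √(25 + 12²)*333 = √(25 + 144)*333 = √169*333 = 13*333 = 4329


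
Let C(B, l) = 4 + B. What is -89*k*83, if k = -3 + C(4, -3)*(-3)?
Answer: 199449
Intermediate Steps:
k = -27 (k = -3 + (4 + 4)*(-3) = -3 + 8*(-3) = -3 - 24 = -27)
-89*k*83 = -89*(-27)*83 = 2403*83 = 199449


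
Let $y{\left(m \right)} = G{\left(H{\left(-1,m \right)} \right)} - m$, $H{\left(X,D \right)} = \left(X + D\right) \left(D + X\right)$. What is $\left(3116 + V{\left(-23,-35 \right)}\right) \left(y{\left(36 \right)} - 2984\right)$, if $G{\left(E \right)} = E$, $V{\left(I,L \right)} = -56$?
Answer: $-5492700$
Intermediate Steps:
$H{\left(X,D \right)} = \left(D + X\right)^{2}$ ($H{\left(X,D \right)} = \left(D + X\right) \left(D + X\right) = \left(D + X\right)^{2}$)
$y{\left(m \right)} = \left(-1 + m\right)^{2} - m$ ($y{\left(m \right)} = \left(m - 1\right)^{2} - m = \left(-1 + m\right)^{2} - m$)
$\left(3116 + V{\left(-23,-35 \right)}\right) \left(y{\left(36 \right)} - 2984\right) = \left(3116 - 56\right) \left(\left(\left(-1 + 36\right)^{2} - 36\right) - 2984\right) = 3060 \left(\left(35^{2} - 36\right) - 2984\right) = 3060 \left(\left(1225 - 36\right) - 2984\right) = 3060 \left(1189 - 2984\right) = 3060 \left(-1795\right) = -5492700$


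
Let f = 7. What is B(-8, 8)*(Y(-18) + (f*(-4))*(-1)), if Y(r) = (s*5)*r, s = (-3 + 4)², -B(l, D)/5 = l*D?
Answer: -19840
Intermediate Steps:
B(l, D) = -5*D*l (B(l, D) = -5*l*D = -5*D*l)
s = 1 (s = 1² = 1)
Y(r) = 5*r (Y(r) = (1*5)*r = 5*r)
B(-8, 8)*(Y(-18) + (f*(-4))*(-1)) = (-5*8*(-8))*(5*(-18) + (7*(-4))*(-1)) = 320*(-90 - 28*(-1)) = 320*(-90 + 28) = 320*(-62) = -19840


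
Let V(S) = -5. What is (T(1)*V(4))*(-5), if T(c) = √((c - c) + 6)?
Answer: 25*√6 ≈ 61.237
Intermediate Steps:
T(c) = √6 (T(c) = √(0 + 6) = √6)
(T(1)*V(4))*(-5) = (√6*(-5))*(-5) = -5*√6*(-5) = 25*√6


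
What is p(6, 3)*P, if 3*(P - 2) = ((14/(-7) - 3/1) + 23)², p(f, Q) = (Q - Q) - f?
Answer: -660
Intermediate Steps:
p(f, Q) = -f (p(f, Q) = 0 - f = -f)
P = 110 (P = 2 + ((14/(-7) - 3/1) + 23)²/3 = 2 + ((14*(-⅐) - 3*1) + 23)²/3 = 2 + ((-2 - 3) + 23)²/3 = 2 + (-5 + 23)²/3 = 2 + (⅓)*18² = 2 + (⅓)*324 = 2 + 108 = 110)
p(6, 3)*P = -1*6*110 = -6*110 = -660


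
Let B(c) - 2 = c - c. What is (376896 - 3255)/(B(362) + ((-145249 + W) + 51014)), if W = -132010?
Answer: -373641/226243 ≈ -1.6515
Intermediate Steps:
B(c) = 2 (B(c) = 2 + (c - c) = 2 + 0 = 2)
(376896 - 3255)/(B(362) + ((-145249 + W) + 51014)) = (376896 - 3255)/(2 + ((-145249 - 132010) + 51014)) = 373641/(2 + (-277259 + 51014)) = 373641/(2 - 226245) = 373641/(-226243) = 373641*(-1/226243) = -373641/226243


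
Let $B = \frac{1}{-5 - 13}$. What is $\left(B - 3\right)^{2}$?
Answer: $\frac{3025}{324} \approx 9.3364$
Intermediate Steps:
$B = - \frac{1}{18}$ ($B = \frac{1}{-18} = - \frac{1}{18} \approx -0.055556$)
$\left(B - 3\right)^{2} = \left(- \frac{1}{18} - 3\right)^{2} = \left(- \frac{55}{18}\right)^{2} = \frac{3025}{324}$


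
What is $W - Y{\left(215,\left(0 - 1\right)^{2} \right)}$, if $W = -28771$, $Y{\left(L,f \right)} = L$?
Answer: $-28986$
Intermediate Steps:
$W - Y{\left(215,\left(0 - 1\right)^{2} \right)} = -28771 - 215 = -28986$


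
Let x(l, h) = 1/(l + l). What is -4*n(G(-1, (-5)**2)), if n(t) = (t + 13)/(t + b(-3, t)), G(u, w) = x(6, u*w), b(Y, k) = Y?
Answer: 628/35 ≈ 17.943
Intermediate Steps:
x(l, h) = 1/(2*l)
G(u, w) = 1/12 (G(u, w) = (1/2)/6 = (1/2)*(1/6) = 1/12)
n(t) = (13 + t)/(-3 + t) (n(t) = (t + 13)/(t - 3) = (13 + t)/(-3 + t))
-4*n(G(-1, (-5)**2)) = -4*(13 + 1/12)/(-3 + 1/12) = -4*157/((-35/12)*12) = -(-48)*157/(35*12) = -4*(-157/35) = 628/35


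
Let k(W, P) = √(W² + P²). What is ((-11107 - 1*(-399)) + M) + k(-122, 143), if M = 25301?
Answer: 14593 + √35333 ≈ 14781.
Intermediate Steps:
k(W, P) = √(P² + W²)
((-11107 - 1*(-399)) + M) + k(-122, 143) = ((-11107 - 1*(-399)) + 25301) + √(143² + (-122)²) = ((-11107 + 399) + 25301) + √(20449 + 14884) = (-10708 + 25301) + √35333 = 14593 + √35333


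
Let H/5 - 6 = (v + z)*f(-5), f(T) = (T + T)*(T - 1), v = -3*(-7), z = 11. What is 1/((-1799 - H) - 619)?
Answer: -1/12048 ≈ -8.3001e-5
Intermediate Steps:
v = 21
f(T) = 2*T*(-1 + T) (f(T) = (2*T)*(-1 + T) = 2*T*(-1 + T))
H = 9630 (H = 30 + 5*((21 + 11)*(2*(-5)*(-1 - 5))) = 30 + 5*(32*(2*(-5)*(-6))) = 30 + 5*(32*60) = 30 + 5*1920 = 30 + 9600 = 9630)
1/((-1799 - H) - 619) = 1/((-1799 - 1*9630) - 619) = 1/((-1799 - 9630) - 619) = 1/(-11429 - 619) = 1/(-12048) = -1/12048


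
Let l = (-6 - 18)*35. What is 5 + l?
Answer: -835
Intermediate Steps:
l = -840 (l = -24*35 = -840)
5 + l = 5 - 840 = -835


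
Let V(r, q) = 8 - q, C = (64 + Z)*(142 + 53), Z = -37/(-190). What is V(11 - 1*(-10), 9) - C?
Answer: -475721/38 ≈ -12519.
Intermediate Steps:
Z = 37/190 (Z = -37*(-1/190) = 37/190 ≈ 0.19474)
C = 475683/38 (C = (64 + 37/190)*(142 + 53) = (12197/190)*195 = 475683/38 ≈ 12518.)
V(11 - 1*(-10), 9) - C = (8 - 1*9) - 1*475683/38 = (8 - 9) - 475683/38 = -1 - 475683/38 = -475721/38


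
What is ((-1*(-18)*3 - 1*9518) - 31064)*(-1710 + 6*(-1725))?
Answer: 488767680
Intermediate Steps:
((-1*(-18)*3 - 1*9518) - 31064)*(-1710 + 6*(-1725)) = ((18*3 - 9518) - 31064)*(-1710 - 10350) = ((54 - 9518) - 31064)*(-12060) = (-9464 - 31064)*(-12060) = -40528*(-12060) = 488767680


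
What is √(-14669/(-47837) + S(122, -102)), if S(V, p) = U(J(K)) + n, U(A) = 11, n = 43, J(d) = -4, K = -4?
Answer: √124274163679/47837 ≈ 7.3693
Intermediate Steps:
S(V, p) = 54 (S(V, p) = 11 + 43 = 54)
√(-14669/(-47837) + S(122, -102)) = √(-14669/(-47837) + 54) = √(-14669*(-1/47837) + 54) = √(14669/47837 + 54) = √(2597867/47837) = √124274163679/47837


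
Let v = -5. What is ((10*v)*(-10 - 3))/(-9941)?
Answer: -650/9941 ≈ -0.065386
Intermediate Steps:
((10*v)*(-10 - 3))/(-9941) = ((10*(-5))*(-10 - 3))/(-9941) = -50*(-13)*(-1/9941) = 650*(-1/9941) = -650/9941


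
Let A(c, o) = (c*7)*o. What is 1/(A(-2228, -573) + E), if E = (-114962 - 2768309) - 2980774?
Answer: 1/3072463 ≈ 3.2547e-7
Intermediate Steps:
A(c, o) = 7*c*o (A(c, o) = (7*c)*o = 7*c*o)
E = -5864045 (E = -2883271 - 2980774 = -5864045)
1/(A(-2228, -573) + E) = 1/(7*(-2228)*(-573) - 5864045) = 1/(8936508 - 5864045) = 1/3072463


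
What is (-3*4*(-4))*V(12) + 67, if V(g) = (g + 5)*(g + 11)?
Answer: 18835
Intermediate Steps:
V(g) = (5 + g)*(11 + g)
(-3*4*(-4))*V(12) + 67 = (-3*4*(-4))*(55 + 12² + 16*12) + 67 = (-12*(-4))*(55 + 144 + 192) + 67 = 48*391 + 67 = 18768 + 67 = 18835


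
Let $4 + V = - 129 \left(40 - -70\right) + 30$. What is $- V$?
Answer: $14164$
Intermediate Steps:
$V = -14164$ ($V = -4 + \left(- 129 \left(40 - -70\right) + 30\right) = -4 + \left(- 129 \left(40 + 70\right) + 30\right) = -4 + \left(\left(-129\right) 110 + 30\right) = -4 + \left(-14190 + 30\right) = -4 - 14160 = -14164$)
$- V = \left(-1\right) \left(-14164\right) = 14164$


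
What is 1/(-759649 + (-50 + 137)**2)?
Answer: -1/752080 ≈ -1.3296e-6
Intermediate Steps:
1/(-759649 + (-50 + 137)**2) = 1/(-759649 + 87**2) = 1/(-759649 + 7569) = 1/(-752080) = -1/752080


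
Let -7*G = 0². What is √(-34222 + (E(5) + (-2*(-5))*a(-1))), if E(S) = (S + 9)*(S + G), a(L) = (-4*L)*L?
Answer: 4*I*√2137 ≈ 184.91*I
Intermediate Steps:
G = 0 (G = -⅐*0² = -⅐*0 = 0)
a(L) = -4*L²
E(S) = S*(9 + S) (E(S) = (S + 9)*(S + 0) = (9 + S)*S = S*(9 + S))
√(-34222 + (E(5) + (-2*(-5))*a(-1))) = √(-34222 + (5*(9 + 5) + (-2*(-5))*(-4*(-1)²))) = √(-34222 + (5*14 + 10*(-4*1))) = √(-34222 + (70 + 10*(-4))) = √(-34222 + (70 - 40)) = √(-34222 + 30) = √(-34192) = 4*I*√2137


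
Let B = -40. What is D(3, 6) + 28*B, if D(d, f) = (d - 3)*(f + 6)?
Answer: -1120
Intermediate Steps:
D(d, f) = (-3 + d)*(6 + f)
D(3, 6) + 28*B = (-18 - 3*6 + 6*3 + 3*6) + 28*(-40) = (-18 - 18 + 18 + 18) - 1120 = 0 - 1120 = -1120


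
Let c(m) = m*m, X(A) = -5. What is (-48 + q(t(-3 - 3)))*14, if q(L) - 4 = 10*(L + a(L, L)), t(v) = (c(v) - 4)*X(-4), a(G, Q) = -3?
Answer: -23436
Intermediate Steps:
c(m) = m**2
t(v) = 20 - 5*v**2 (t(v) = (v**2 - 4)*(-5) = (-4 + v**2)*(-5) = 20 - 5*v**2)
q(L) = -26 + 10*L (q(L) = 4 + 10*(L - 3) = 4 + 10*(-3 + L) = 4 + (-30 + 10*L) = -26 + 10*L)
(-48 + q(t(-3 - 3)))*14 = (-48 + (-26 + 10*(20 - 5*(-3 - 3)**2)))*14 = (-48 + (-26 + 10*(20 - 5*(-6)**2)))*14 = (-48 + (-26 + 10*(20 - 5*36)))*14 = (-48 + (-26 + 10*(20 - 180)))*14 = (-48 + (-26 + 10*(-160)))*14 = (-48 + (-26 - 1600))*14 = (-48 - 1626)*14 = -1674*14 = -23436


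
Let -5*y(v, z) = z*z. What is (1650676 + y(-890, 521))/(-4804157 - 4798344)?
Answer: -7981939/48012505 ≈ -0.16625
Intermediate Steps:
y(v, z) = -z²/5 (y(v, z) = -z*z/5 = -z²/5)
(1650676 + y(-890, 521))/(-4804157 - 4798344) = (1650676 - ⅕*521²)/(-4804157 - 4798344) = (1650676 - ⅕*271441)/(-9602501) = (1650676 - 271441/5)*(-1/9602501) = (7981939/5)*(-1/9602501) = -7981939/48012505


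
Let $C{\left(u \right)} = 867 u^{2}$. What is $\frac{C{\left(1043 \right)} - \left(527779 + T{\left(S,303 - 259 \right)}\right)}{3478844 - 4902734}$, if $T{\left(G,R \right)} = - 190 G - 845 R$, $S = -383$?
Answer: $- \frac{471300857}{711945} \approx -661.99$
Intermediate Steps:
$T{\left(G,R \right)} = - 845 R - 190 G$
$\frac{C{\left(1043 \right)} - \left(527779 + T{\left(S,303 - 259 \right)}\right)}{3478844 - 4902734} = \frac{867 \cdot 1043^{2} - \left(527779 + 72770 - 845 \left(303 - 259\right)\right)}{3478844 - 4902734} = \frac{867 \cdot 1087849 - \left(600549 - 845 \left(303 - 259\right)\right)}{-1423890} = \left(943165083 - \left(600549 - 37180\right)\right) \left(- \frac{1}{1423890}\right) = \left(943165083 - 563369\right) \left(- \frac{1}{1423890}\right) = 942601714 \left(- \frac{1}{1423890}\right) = - \frac{471300857}{711945}$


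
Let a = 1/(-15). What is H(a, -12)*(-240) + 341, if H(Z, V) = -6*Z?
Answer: 245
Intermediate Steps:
a = -1/15 ≈ -0.066667
H(a, -12)*(-240) + 341 = -6*(-1/15)*(-240) + 341 = (⅖)*(-240) + 341 = -96 + 341 = 245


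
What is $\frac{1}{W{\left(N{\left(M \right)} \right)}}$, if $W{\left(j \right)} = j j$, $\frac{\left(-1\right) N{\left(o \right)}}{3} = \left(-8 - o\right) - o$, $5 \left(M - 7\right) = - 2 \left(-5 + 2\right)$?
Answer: $\frac{25}{133956} \approx 0.00018663$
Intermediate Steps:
$M = \frac{41}{5}$ ($M = 7 + \frac{\left(-2\right) \left(-5 + 2\right)}{5} = 7 + \frac{\left(-2\right) \left(-3\right)}{5} = 7 + \frac{1}{5} \cdot 6 = 7 + \frac{6}{5} = \frac{41}{5} \approx 8.2$)
$N{\left(o \right)} = 24 + 6 o$ ($N{\left(o \right)} = - 3 \left(\left(-8 - o\right) - o\right) = - 3 \left(-8 - 2 o\right) = 24 + 6 o$)
$W{\left(j \right)} = j^{2}$
$\frac{1}{W{\left(N{\left(M \right)} \right)}} = \frac{1}{\left(24 + 6 \cdot \frac{41}{5}\right)^{2}} = \frac{1}{\left(24 + \frac{246}{5}\right)^{2}} = \frac{1}{\left(\frac{366}{5}\right)^{2}} = \frac{1}{\frac{133956}{25}} = \frac{25}{133956}$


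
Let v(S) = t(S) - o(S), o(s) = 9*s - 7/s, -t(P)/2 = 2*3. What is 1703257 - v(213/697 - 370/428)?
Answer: 3025568569230579/1776322622 ≈ 1.7033e+6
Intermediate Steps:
t(P) = -12 (t(P) = -4*3 = -2*6 = -12)
o(s) = -7/s + 9*s
v(S) = -12 - 9*S + 7/S (v(S) = -12 - (-7/S + 9*S) = -12 + (-9*S + 7/S) = -12 - 9*S + 7/S)
1703257 - v(213/697 - 370/428) = 1703257 - (-12 - 9*(213/697 - 370/428) + 7/(213/697 - 370/428)) = 1703257 - (-12 - 9*(213*(1/697) - 370*1/428) + 7/(213*(1/697) - 370*1/428)) = 1703257 - (-12 - 9*(213/697 - 185/214) + 7/(213/697 - 185/214)) = 1703257 - (-12 - 9*(-83363/149158) + 7/(-83363/149158)) = 1703257 - (-12 + 750267/149158 + 7*(-149158/83363)) = 1703257 - (-12 + 750267/149158 - 149158/11909) = 1703257 - 1*(-34629050725/1776322622) = 1703257 + 34629050725/1776322622 = 3025568569230579/1776322622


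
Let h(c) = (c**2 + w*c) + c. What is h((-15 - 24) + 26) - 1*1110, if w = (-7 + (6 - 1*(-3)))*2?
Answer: -1006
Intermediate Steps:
w = 4 (w = (-7 + (6 + 3))*2 = (-7 + 9)*2 = 2*2 = 4)
h(c) = c**2 + 5*c (h(c) = (c**2 + 4*c) + c = c**2 + 5*c)
h((-15 - 24) + 26) - 1*1110 = ((-15 - 24) + 26)*(5 + ((-15 - 24) + 26)) - 1*1110 = (-39 + 26)*(5 + (-39 + 26)) - 1110 = -13*(5 - 13) - 1110 = -13*(-8) - 1110 = 104 - 1110 = -1006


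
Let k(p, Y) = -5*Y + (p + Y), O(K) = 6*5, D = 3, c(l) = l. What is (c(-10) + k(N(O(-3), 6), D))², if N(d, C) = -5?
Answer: 729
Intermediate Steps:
O(K) = 30
k(p, Y) = p - 4*Y (k(p, Y) = -5*Y + (Y + p) = p - 4*Y)
(c(-10) + k(N(O(-3), 6), D))² = (-10 + (-5 - 4*3))² = (-10 + (-5 - 12))² = (-10 - 17)² = (-27)² = 729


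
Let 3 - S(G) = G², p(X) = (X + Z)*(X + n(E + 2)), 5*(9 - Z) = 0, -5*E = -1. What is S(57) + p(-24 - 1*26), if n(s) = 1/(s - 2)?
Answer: -1401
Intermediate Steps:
E = ⅕ (E = -⅕*(-1) = ⅕ ≈ 0.20000)
n(s) = 1/(-2 + s)
Z = 9 (Z = 9 - ⅕*0 = 9 + 0 = 9)
p(X) = (5 + X)*(9 + X) (p(X) = (X + 9)*(X + 1/(-2 + (⅕ + 2))) = (9 + X)*(X + 1/(-2 + 11/5)) = (9 + X)*(X + 1/(⅕)) = (9 + X)*(X + 5) = (9 + X)*(5 + X) = (5 + X)*(9 + X))
S(G) = 3 - G²
S(57) + p(-24 - 1*26) = (3 - 1*57²) + (45 + (-24 - 1*26)² + 14*(-24 - 1*26)) = (3 - 1*3249) + (45 + (-24 - 26)² + 14*(-24 - 26)) = (3 - 3249) + (45 + (-50)² + 14*(-50)) = -3246 + (45 + 2500 - 700) = -3246 + 1845 = -1401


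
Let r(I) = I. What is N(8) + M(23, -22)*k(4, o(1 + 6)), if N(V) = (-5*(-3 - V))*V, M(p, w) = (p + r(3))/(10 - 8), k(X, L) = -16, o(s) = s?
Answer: 232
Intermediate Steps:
M(p, w) = 3/2 + p/2 (M(p, w) = (p + 3)/(10 - 8) = (3 + p)/2 = (3 + p)*(1/2) = 3/2 + p/2)
N(V) = V*(15 + 5*V) (N(V) = (15 + 5*V)*V = V*(15 + 5*V))
N(8) + M(23, -22)*k(4, o(1 + 6)) = 5*8*(3 + 8) + (3/2 + (1/2)*23)*(-16) = 5*8*11 + (3/2 + 23/2)*(-16) = 440 + 13*(-16) = 440 - 208 = 232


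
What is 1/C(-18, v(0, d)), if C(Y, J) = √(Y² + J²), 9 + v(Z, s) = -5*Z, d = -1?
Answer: √5/45 ≈ 0.049690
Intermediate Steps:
v(Z, s) = -9 - 5*Z
C(Y, J) = √(J² + Y²)
1/C(-18, v(0, d)) = 1/(√((-9 - 5*0)² + (-18)²)) = 1/(√((-9 + 0)² + 324)) = 1/(√((-9)² + 324)) = 1/(√(81 + 324)) = 1/(√405) = 1/(9*√5) = √5/45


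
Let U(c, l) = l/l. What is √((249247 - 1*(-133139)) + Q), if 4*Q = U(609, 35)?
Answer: √1529545/2 ≈ 618.37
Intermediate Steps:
U(c, l) = 1
Q = ¼ (Q = (¼)*1 = ¼ ≈ 0.25000)
√((249247 - 1*(-133139)) + Q) = √((249247 - 1*(-133139)) + ¼) = √((249247 + 133139) + ¼) = √(382386 + ¼) = √(1529545/4) = √1529545/2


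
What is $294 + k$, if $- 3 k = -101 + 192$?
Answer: $\frac{791}{3} \approx 263.67$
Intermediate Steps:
$k = - \frac{91}{3}$ ($k = - \frac{-101 + 192}{3} = \left(- \frac{1}{3}\right) 91 = - \frac{91}{3} \approx -30.333$)
$294 + k = 294 - \frac{91}{3} = \frac{791}{3}$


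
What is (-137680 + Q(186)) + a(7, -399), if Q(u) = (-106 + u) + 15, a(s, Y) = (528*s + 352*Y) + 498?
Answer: -273839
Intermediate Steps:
a(s, Y) = 498 + 352*Y + 528*s (a(s, Y) = (352*Y + 528*s) + 498 = 498 + 352*Y + 528*s)
Q(u) = -91 + u
(-137680 + Q(186)) + a(7, -399) = (-137680 + (-91 + 186)) + (498 + 352*(-399) + 528*7) = (-137680 + 95) + (498 - 140448 + 3696) = -137585 - 136254 = -273839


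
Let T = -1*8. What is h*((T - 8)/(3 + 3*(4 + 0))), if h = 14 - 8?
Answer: -32/5 ≈ -6.4000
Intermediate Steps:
T = -8
h = 6
h*((T - 8)/(3 + 3*(4 + 0))) = 6*((-8 - 8)/(3 + 3*(4 + 0))) = 6*(-16/(3 + 3*4)) = 6*(-16/(3 + 12)) = 6*(-16/15) = -32/5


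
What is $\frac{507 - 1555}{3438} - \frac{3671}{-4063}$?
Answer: $\frac{4181437}{6984297} \approx 0.59869$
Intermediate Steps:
$\frac{507 - 1555}{3438} - \frac{3671}{-4063} = \left(-1048\right) \frac{1}{3438} - - \frac{3671}{4063} = - \frac{524}{1719} + \frac{3671}{4063} = \frac{4181437}{6984297}$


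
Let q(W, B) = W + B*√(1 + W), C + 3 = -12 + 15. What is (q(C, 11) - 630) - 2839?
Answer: -3458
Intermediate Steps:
C = 0 (C = -3 + (-12 + 15) = -3 + 3 = 0)
(q(C, 11) - 630) - 2839 = ((0 + 11*√(1 + 0)) - 630) - 2839 = ((0 + 11*√1) - 630) - 2839 = ((0 + 11*1) - 630) - 2839 = ((0 + 11) - 630) - 2839 = (11 - 630) - 2839 = -619 - 2839 = -3458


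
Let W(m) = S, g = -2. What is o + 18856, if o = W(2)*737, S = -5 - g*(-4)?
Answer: 9275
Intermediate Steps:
S = -13 (S = -5 - 1*(-2)*(-4) = -5 + 2*(-4) = -5 - 8 = -13)
W(m) = -13
o = -9581 (o = -13*737 = -9581)
o + 18856 = -9581 + 18856 = 9275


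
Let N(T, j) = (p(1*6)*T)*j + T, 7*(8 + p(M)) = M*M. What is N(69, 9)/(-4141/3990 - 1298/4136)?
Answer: 639584460/506959 ≈ 1261.6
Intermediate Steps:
p(M) = -8 + M**2/7 (p(M) = -8 + (M*M)/7 = -8 + M**2/7)
N(T, j) = T - 20*T*j/7 (N(T, j) = ((-8 + (1*6)**2/7)*T)*j + T = ((-8 + (1/7)*6**2)*T)*j + T = ((-8 + (1/7)*36)*T)*j + T = ((-8 + 36/7)*T)*j + T = (-20*T/7)*j + T = -20*T*j/7 + T = T - 20*T*j/7)
N(69, 9)/(-4141/3990 - 1298/4136) = ((1/7)*69*(7 - 20*9))/(-4141/3990 - 1298/4136) = ((1/7)*69*(7 - 180))/(-4141*1/3990 - 1298*1/4136) = ((1/7)*69*(-173))/(-4141/3990 - 59/188) = -11937/(7*(-506959/375060)) = -11937/7*(-375060/506959) = 639584460/506959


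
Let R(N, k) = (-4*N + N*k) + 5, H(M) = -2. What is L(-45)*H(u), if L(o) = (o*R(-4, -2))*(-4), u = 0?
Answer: -10440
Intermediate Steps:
R(N, k) = 5 - 4*N + N*k
L(o) = -116*o (L(o) = (o*(5 - 4*(-4) - 4*(-2)))*(-4) = (o*(5 + 16 + 8))*(-4) = (o*29)*(-4) = (29*o)*(-4) = -116*o)
L(-45)*H(u) = -116*(-45)*(-2) = 5220*(-2) = -10440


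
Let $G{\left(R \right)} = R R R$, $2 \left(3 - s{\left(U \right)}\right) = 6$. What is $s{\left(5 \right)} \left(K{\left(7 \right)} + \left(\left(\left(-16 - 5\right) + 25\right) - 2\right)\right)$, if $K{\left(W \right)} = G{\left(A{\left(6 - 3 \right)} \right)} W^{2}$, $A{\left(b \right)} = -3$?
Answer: $0$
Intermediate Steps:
$s{\left(U \right)} = 0$ ($s{\left(U \right)} = 3 - 3 = 0$)
$G{\left(R \right)} = R^{3}$ ($G{\left(R \right)} = R^{2} R = R^{3}$)
$K{\left(W \right)} = - 27 W^{2}$ ($K{\left(W \right)} = \left(-3\right)^{3} W^{2} = - 27 W^{2}$)
$s{\left(5 \right)} \left(K{\left(7 \right)} + \left(\left(\left(-16 - 5\right) + 25\right) - 2\right)\right) = 0 \left(- 27 \cdot 7^{2} + \left(\left(\left(-16 - 5\right) + 25\right) - 2\right)\right) = 0 \left(\left(-27\right) 49 + \left(\left(-21 + 25\right) - 2\right)\right) = 0 \left(-1323 + \left(4 - 2\right)\right) = 0 \left(-1323 + 2\right) = 0 \left(-1321\right) = 0$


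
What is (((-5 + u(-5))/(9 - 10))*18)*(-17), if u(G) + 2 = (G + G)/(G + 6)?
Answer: -5202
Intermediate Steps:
u(G) = -2 + 2*G/(6 + G) (u(G) = -2 + (G + G)/(G + 6) = -2 + (2*G)/(6 + G) = -2 + 2*G/(6 + G))
(((-5 + u(-5))/(9 - 10))*18)*(-17) = (((-5 - 12/(6 - 5))/(9 - 10))*18)*(-17) = (((-5 - 12/1)/(-1))*18)*(-17) = (((-5 - 12*1)*(-1))*18)*(-17) = (((-5 - 12)*(-1))*18)*(-17) = (-17*(-1)*18)*(-17) = (17*18)*(-17) = 306*(-17) = -5202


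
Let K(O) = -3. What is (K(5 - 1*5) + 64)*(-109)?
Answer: -6649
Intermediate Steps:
(K(5 - 1*5) + 64)*(-109) = (-3 + 64)*(-109) = 61*(-109) = -6649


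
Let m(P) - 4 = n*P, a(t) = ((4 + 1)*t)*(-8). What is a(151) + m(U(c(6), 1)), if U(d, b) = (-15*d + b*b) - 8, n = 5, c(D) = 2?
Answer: -6221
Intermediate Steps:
U(d, b) = -8 + b² - 15*d (U(d, b) = (-15*d + b²) - 8 = (b² - 15*d) - 8 = -8 + b² - 15*d)
a(t) = -40*t (a(t) = (5*t)*(-8) = -40*t)
m(P) = 4 + 5*P
a(151) + m(U(c(6), 1)) = -40*151 + (4 + 5*(-8 + 1² - 15*2)) = -6040 + (4 + 5*(-8 + 1 - 30)) = -6040 + (4 + 5*(-37)) = -6040 + (4 - 185) = -6040 - 181 = -6221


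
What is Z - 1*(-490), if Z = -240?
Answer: 250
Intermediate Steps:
Z - 1*(-490) = -240 - 1*(-490) = -240 + 490 = 250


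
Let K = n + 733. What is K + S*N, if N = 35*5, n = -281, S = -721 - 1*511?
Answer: -215148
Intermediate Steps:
S = -1232 (S = -721 - 511 = -1232)
K = 452 (K = -281 + 733 = 452)
N = 175
K + S*N = 452 - 1232*175 = 452 - 215600 = -215148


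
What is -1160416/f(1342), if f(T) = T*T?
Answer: -290104/450241 ≈ -0.64433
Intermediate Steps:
f(T) = T²
-1160416/f(1342) = -1160416/(1342²) = -1160416/1800964 = -1160416*1/1800964 = -290104/450241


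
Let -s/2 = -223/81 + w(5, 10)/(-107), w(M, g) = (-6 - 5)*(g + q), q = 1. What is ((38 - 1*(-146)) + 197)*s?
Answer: 3571240/2889 ≈ 1236.2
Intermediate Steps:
w(M, g) = -11 - 11*g (w(M, g) = (-6 - 5)*(g + 1) = -11*(1 + g) = -11 - 11*g)
s = 28120/8667 (s = -2*(-223/81 + (-11 - 11*10)/(-107)) = -2*(-223*1/81 + (-11 - 110)*(-1/107)) = -2*(-223/81 - 121*(-1/107)) = -2*(-223/81 + 121/107) = -2*(-14060/8667) = 28120/8667 ≈ 3.2445)
((38 - 1*(-146)) + 197)*s = ((38 - 1*(-146)) + 197)*(28120/8667) = ((38 + 146) + 197)*(28120/8667) = (184 + 197)*(28120/8667) = 381*(28120/8667) = 3571240/2889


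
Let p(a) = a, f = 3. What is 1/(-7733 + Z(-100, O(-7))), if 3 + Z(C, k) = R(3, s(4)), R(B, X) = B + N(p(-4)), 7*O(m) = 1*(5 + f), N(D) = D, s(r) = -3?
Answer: -1/7737 ≈ -0.00012925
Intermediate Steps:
O(m) = 8/7 (O(m) = (1*(5 + 3))/7 = (1*8)/7 = (1/7)*8 = 8/7)
R(B, X) = -4 + B (R(B, X) = B - 4 = -4 + B)
Z(C, k) = -4 (Z(C, k) = -3 + (-4 + 3) = -3 - 1 = -4)
1/(-7733 + Z(-100, O(-7))) = 1/(-7733 - 4) = 1/(-7737) = -1/7737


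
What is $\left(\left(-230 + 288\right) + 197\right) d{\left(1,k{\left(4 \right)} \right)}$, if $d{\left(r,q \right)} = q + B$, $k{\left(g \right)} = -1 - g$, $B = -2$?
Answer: $-1785$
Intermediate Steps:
$d{\left(r,q \right)} = -2 + q$ ($d{\left(r,q \right)} = q - 2 = -2 + q$)
$\left(\left(-230 + 288\right) + 197\right) d{\left(1,k{\left(4 \right)} \right)} = \left(\left(-230 + 288\right) + 197\right) \left(-2 - 5\right) = \left(58 + 197\right) \left(-2 - 5\right) = 255 \left(-2 - 5\right) = 255 \left(-7\right) = -1785$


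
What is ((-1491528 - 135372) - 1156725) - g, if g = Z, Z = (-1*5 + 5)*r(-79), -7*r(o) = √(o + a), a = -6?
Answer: -2783625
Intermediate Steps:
r(o) = -√(-6 + o)/7 (r(o) = -√(o - 6)/7 = -√(-6 + o)/7)
Z = 0 (Z = (-1*5 + 5)*(-√(-6 - 79)/7) = (-5 + 5)*(-I*√85/7) = 0*(-I*√85/7) = 0)
g = 0
((-1491528 - 135372) - 1156725) - g = ((-1491528 - 135372) - 1156725) - 1*0 = (-1626900 - 1156725) + 0 = -2783625 + 0 = -2783625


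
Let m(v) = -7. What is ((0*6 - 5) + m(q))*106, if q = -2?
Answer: -1272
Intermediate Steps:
((0*6 - 5) + m(q))*106 = ((0*6 - 5) - 7)*106 = ((0 - 5) - 7)*106 = (-5 - 7)*106 = -12*106 = -1272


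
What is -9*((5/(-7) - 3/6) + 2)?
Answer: -99/14 ≈ -7.0714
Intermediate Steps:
-9*((5/(-7) - 3/6) + 2) = -9*((5*(-1/7) - 3*1/6) + 2) = -9*((-5/7 - 1/2) + 2) = -9*(-17/14 + 2) = -9*11/14 = -99/14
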